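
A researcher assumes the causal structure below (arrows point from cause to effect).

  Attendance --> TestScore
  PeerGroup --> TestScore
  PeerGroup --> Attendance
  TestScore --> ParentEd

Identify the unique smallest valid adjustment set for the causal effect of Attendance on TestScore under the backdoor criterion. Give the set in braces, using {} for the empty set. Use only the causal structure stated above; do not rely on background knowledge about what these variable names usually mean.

{PeerGroup}

Variables eligible for adjustment (non-descendants of Attendance, excluding Attendance and TestScore): {PeerGroup}.
Backdoor paths from Attendance to TestScore:
  P1: Attendance <- PeerGroup -> TestScore
The empty set is not sufficient: P1 (Attendance <- PeerGroup -> TestScore) has no collider blocking it and no conditioned non-collider, so it is open.
Try {PeerGroup}:
  P1: blocked at fork node PeerGroup ∈ conditioning set.
{PeerGroup} contains no descendant of Attendance and blocks every backdoor path.
{PeerGroup} is the unique smallest valid adjustment set.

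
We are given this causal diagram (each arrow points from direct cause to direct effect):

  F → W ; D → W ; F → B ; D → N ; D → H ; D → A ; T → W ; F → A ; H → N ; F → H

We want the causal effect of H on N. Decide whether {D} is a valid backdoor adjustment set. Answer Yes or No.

Yes

Backdoor paths from H to N (paths whose first edge points into H):
  P1: H <- F -> W <- D -> N
  P2: H <- F -> A <- D -> N
  P3: H <- D -> N
Condition 1 (no descendant of H in the set): holds — descendants of H are {N}; none are in {D}.
Condition 2 (every backdoor path blocked by {D}):
  P1: blocked at collider W (neither it nor any descendant is in the conditioning set).
  P2: blocked at collider A (neither it nor any descendant is in the conditioning set).
  P3: blocked at fork node D ∈ conditioning set.
{D} satisfies the backdoor criterion.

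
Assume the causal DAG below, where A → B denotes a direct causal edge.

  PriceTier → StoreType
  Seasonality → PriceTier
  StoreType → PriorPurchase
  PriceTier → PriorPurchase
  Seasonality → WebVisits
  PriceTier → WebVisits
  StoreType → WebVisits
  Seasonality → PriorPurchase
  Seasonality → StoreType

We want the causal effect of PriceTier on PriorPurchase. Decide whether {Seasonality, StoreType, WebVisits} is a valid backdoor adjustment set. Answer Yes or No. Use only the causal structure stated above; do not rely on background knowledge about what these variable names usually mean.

No

Backdoor paths from PriceTier to PriorPurchase (paths whose first edge points into PriceTier):
  P1: PriceTier <- Seasonality -> StoreType -> PriorPurchase
  P2: PriceTier <- Seasonality -> WebVisits <- StoreType -> PriorPurchase
  P3: PriceTier <- Seasonality -> PriorPurchase
Condition 1 (no descendant of PriceTier in the set): FAILS — StoreType and WebVisits are descendants of PriceTier.
Condition 2 (every backdoor path blocked by {Seasonality, StoreType, WebVisits}):
  P1: blocked at fork node Seasonality ∈ conditioning set.
  P2: blocked at fork node Seasonality ∈ conditioning set.
  P3: blocked at fork node Seasonality ∈ conditioning set.
{Seasonality, StoreType, WebVisits} does not satisfy the backdoor criterion.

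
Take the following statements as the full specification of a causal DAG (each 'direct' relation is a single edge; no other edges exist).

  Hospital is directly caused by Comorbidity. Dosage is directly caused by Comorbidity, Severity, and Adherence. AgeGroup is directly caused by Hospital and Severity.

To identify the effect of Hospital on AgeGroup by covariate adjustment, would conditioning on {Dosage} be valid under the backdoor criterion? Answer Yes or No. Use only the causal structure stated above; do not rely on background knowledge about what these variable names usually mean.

Backdoor paths from Hospital to AgeGroup (paths whose first edge points into Hospital):
  P1: Hospital <- Comorbidity -> Dosage <- Severity -> AgeGroup
Condition 1 (no descendant of Hospital in the set): holds — descendants of Hospital are {AgeGroup}; none are in {Dosage}.
Condition 2 (every backdoor path blocked by {Dosage}):
  P1: open — collider(s) Dosage are conditioned on (or have a conditioned descendant) and no non-collider on the path is in the set.
{Dosage} does not satisfy the backdoor criterion.

No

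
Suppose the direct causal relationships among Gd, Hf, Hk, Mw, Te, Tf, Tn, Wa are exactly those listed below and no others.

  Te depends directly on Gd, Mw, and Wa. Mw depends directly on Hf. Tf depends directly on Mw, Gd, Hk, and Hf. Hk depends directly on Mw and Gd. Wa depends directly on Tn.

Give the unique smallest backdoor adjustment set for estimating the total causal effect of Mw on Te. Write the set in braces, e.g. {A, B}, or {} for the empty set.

{}

Variables eligible for adjustment (non-descendants of Mw, excluding Mw and Te): {Gd, Hf, Tn, Wa}.
Backdoor paths from Mw to Te:
  P1: Mw <- Hf -> Tf <- Gd -> Te
  P2: Mw <- Hf -> Tf <- Hk <- Gd -> Te
Each backdoor path contains an unconditioned collider, so every path is already blocked with the empty conditioning set:
  P1: blocked at collider Tf (neither it nor any descendant is in the conditioning set).
  P2: blocked at collider Tf (neither it nor any descendant is in the conditioning set).
The empty set is therefore the unique smallest valid set.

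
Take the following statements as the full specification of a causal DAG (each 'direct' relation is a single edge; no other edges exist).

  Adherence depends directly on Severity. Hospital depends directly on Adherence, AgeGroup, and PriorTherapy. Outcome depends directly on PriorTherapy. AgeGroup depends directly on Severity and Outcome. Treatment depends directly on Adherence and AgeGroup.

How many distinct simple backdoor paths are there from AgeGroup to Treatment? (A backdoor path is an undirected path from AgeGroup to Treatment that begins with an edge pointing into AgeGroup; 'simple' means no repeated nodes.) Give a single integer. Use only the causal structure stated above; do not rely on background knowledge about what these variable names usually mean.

2

A backdoor path from AgeGroup to Treatment is any simple undirected path whose first edge points into AgeGroup (i.e. leaves AgeGroup via a parent).
Parents of AgeGroup: {Outcome, Severity}.
Enumerating:
  P1: AgeGroup <- Severity -> Adherence -> Treatment
  P2: AgeGroup <- Outcome <- PriorTherapy -> Hospital <- Adherence -> Treatment
That exhausts the simple backdoor paths. Count: 2.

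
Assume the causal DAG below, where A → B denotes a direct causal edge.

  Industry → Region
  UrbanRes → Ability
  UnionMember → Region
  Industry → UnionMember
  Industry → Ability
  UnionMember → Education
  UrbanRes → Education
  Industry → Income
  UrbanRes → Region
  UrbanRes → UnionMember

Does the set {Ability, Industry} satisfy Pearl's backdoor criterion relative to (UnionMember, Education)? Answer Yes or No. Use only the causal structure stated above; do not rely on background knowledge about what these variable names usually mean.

Backdoor paths from UnionMember to Education (paths whose first edge points into UnionMember):
  P1: UnionMember <- UrbanRes -> Education
  P2: UnionMember <- Industry -> Ability <- UrbanRes -> Education
  P3: UnionMember <- Industry -> Region <- UrbanRes -> Education
Condition 1 (no descendant of UnionMember in the set): holds — descendants of UnionMember are {Education, Region}; none are in {Ability, Industry}.
Condition 2 (every backdoor path blocked by {Ability, Industry}):
  P1: open — no interior node is in the conditioning set.
  P2: blocked at fork node Industry ∈ conditioning set.
  P3: blocked at fork node Industry ∈ conditioning set.
{Ability, Industry} does not satisfy the backdoor criterion.

No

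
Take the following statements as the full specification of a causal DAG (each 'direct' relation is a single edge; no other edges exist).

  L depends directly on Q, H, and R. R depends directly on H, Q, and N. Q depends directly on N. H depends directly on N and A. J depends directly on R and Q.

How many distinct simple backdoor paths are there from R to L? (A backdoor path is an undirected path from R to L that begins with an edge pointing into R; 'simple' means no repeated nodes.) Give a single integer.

6

A backdoor path from R to L is any simple undirected path whose first edge points into R (i.e. leaves R via a parent).
Parents of R: {H, N, Q}.
Enumerating:
  P1: R <- N -> H -> L
  P2: R <- N -> Q -> L
  P3: R <- H <- N -> Q -> L
  P4: R <- H -> L
  P5: R <- Q <- N -> H -> L
  P6: R <- Q -> L
That exhausts the simple backdoor paths. Count: 6.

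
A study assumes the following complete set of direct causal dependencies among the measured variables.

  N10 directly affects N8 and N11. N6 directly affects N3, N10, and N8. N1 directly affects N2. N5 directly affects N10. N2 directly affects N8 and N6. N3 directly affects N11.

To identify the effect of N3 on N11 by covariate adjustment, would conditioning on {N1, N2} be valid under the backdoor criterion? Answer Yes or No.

Backdoor paths from N3 to N11 (paths whose first edge points into N3):
  P1: N3 <- N6 <- N2 -> N8 <- N10 -> N11
  P2: N3 <- N6 -> N10 -> N11
  P3: N3 <- N6 -> N8 <- N10 -> N11
Condition 1 (no descendant of N3 in the set): holds — descendants of N3 are {N11}; none are in {N1, N2}.
Condition 2 (every backdoor path blocked by {N1, N2}):
  P1: blocked at fork node N2 ∈ conditioning set.
  P2: open — no interior node is in the conditioning set.
  P3: blocked at collider N8 (neither it nor any descendant is in the conditioning set).
{N1, N2} does not satisfy the backdoor criterion.

No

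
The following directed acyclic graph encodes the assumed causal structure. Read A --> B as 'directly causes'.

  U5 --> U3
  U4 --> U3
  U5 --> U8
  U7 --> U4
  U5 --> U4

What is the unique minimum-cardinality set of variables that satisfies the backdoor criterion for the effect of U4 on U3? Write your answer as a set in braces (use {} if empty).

{U5}

Variables eligible for adjustment (non-descendants of U4, excluding U4 and U3): {U5, U7, U8}.
Backdoor paths from U4 to U3:
  P1: U4 <- U5 -> U3
The empty set is not sufficient: P1 (U4 <- U5 -> U3) has no collider blocking it and no conditioned non-collider, so it is open.
Try {U5}:
  P1: blocked at fork node U5 ∈ conditioning set.
{U5} contains no descendant of U4 and blocks every backdoor path.
No other singleton works — e.g. {U7} leaves P1 open — so {U5} is the unique smallest valid adjustment set.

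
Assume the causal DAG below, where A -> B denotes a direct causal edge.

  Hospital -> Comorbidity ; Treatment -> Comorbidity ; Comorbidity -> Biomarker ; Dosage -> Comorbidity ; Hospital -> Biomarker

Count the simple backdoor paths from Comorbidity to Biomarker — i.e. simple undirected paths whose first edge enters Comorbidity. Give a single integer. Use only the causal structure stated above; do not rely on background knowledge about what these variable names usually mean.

1

A backdoor path from Comorbidity to Biomarker is any simple undirected path whose first edge points into Comorbidity (i.e. leaves Comorbidity via a parent).
Parents of Comorbidity: {Dosage, Hospital, Treatment}.
Enumerating:
  P1: Comorbidity <- Hospital -> Biomarker
That exhausts the simple backdoor paths. Count: 1.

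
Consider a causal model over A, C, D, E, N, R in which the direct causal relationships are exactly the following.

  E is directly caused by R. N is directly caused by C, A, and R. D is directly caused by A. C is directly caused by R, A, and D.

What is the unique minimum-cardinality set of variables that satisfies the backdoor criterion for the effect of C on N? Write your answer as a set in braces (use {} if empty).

Variables eligible for adjustment (non-descendants of C, excluding C and N): {A, D, E, R}.
Backdoor paths from C to N:
  P1: C <- A -> N
  P2: C <- D <- A -> N
  P3: C <- R -> N
The empty set is not sufficient: P1 (C <- A -> N) has no collider blocking it and no conditioned non-collider, so it is open.
Try {A, R}:
  P1: blocked at fork node A ∈ conditioning set.
  P2: blocked at fork node A ∈ conditioning set.
  P3: blocked at fork node R ∈ conditioning set.
{A, R} contains no descendant of C and blocks every backdoor path.
Every element of {A, R} is needed (dropping A leaves P1 open; dropping R leaves P3 open), so no proper subset is valid.
Among all size-2 subsets of the eligible variables, only {A, R} blocks every backdoor path, so it is the unique smallest valid adjustment set.

{A, R}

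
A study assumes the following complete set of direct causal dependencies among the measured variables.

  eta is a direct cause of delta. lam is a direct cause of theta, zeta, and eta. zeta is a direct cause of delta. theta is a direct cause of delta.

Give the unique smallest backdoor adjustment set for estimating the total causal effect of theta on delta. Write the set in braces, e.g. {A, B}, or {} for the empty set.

{lam}

Variables eligible for adjustment (non-descendants of theta, excluding theta and delta): {eta, lam, zeta}.
Backdoor paths from theta to delta:
  P1: theta <- lam -> zeta -> delta
  P2: theta <- lam -> eta -> delta
The empty set is not sufficient: P1 (theta <- lam -> zeta -> delta) has no collider blocking it and no conditioned non-collider, so it is open.
Try {lam}:
  P1: blocked at fork node lam ∈ conditioning set.
  P2: blocked at fork node lam ∈ conditioning set.
{lam} contains no descendant of theta and blocks every backdoor path.
No other singleton works — e.g. {zeta} leaves P2 open — so {lam} is the unique smallest valid adjustment set.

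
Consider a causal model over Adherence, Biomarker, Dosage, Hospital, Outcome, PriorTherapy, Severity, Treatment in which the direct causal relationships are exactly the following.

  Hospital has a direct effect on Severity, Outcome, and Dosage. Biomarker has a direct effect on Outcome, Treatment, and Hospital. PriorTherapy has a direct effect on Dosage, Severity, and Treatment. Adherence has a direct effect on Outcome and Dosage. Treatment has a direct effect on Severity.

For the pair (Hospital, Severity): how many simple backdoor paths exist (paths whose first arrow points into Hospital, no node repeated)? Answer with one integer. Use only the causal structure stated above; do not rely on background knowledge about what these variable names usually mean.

4

A backdoor path from Hospital to Severity is any simple undirected path whose first edge points into Hospital (i.e. leaves Hospital via a parent).
Parents of Hospital: {Biomarker}.
Enumerating:
  P1: Hospital <- Biomarker -> Outcome <- Adherence -> Dosage <- PriorTherapy -> Treatment -> Severity
  P2: Hospital <- Biomarker -> Outcome <- Adherence -> Dosage <- PriorTherapy -> Severity
  P3: Hospital <- Biomarker -> Treatment <- PriorTherapy -> Severity
  P4: Hospital <- Biomarker -> Treatment -> Severity
That exhausts the simple backdoor paths. Count: 4.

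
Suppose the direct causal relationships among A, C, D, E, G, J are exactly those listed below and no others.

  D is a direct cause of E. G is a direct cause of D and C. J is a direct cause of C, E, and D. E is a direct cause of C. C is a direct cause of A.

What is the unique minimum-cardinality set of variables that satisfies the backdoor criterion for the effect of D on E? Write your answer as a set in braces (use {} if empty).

{J}

Variables eligible for adjustment (non-descendants of D, excluding D and E): {G, J}.
Backdoor paths from D to E:
  P1: D <- G -> C <- J -> E
  P2: D <- G -> C <- E
  P3: D <- J -> E
  P4: D <- J -> C <- E
The empty set is not sufficient: P3 (D <- J -> E) has no collider blocking it and no conditioned non-collider, so it is open.
Try {J}:
  P1: blocked at collider C (neither it nor any descendant is in the conditioning set).
  P2: blocked at collider C (neither it nor any descendant is in the conditioning set).
  P3: blocked at fork node J ∈ conditioning set.
  P4: blocked at fork node J ∈ conditioning set.
{J} contains no descendant of D and blocks every backdoor path.
No other singleton works — e.g. {G} leaves P3 open — so {J} is the unique smallest valid adjustment set.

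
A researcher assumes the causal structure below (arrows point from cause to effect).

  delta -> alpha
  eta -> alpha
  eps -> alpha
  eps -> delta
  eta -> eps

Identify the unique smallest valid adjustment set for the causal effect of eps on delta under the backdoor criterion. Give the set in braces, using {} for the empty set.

{}

Variables eligible for adjustment (non-descendants of eps, excluding eps and delta): {eta}.
Backdoor paths from eps to delta:
  P1: eps <- eta -> alpha <- delta
Each backdoor path contains an unconditioned collider, so every path is already blocked with the empty conditioning set:
  P1: blocked at collider alpha (neither it nor any descendant is in the conditioning set).
The empty set is therefore the unique smallest valid set.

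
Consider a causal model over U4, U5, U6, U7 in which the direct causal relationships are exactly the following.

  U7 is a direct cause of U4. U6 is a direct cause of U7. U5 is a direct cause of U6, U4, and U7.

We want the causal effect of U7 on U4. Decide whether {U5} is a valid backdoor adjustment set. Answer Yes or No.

Backdoor paths from U7 to U4 (paths whose first edge points into U7):
  P1: U7 <- U5 -> U4
  P2: U7 <- U6 <- U5 -> U4
Condition 1 (no descendant of U7 in the set): holds — descendants of U7 are {U4}; none are in {U5}.
Condition 2 (every backdoor path blocked by {U5}):
  P1: blocked at fork node U5 ∈ conditioning set.
  P2: blocked at fork node U5 ∈ conditioning set.
{U5} satisfies the backdoor criterion.

Yes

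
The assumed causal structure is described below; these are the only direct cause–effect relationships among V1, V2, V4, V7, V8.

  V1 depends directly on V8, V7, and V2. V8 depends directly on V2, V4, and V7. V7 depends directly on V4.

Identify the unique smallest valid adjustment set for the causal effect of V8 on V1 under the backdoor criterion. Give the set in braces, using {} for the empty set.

Variables eligible for adjustment (non-descendants of V8, excluding V8 and V1): {V2, V4, V7}.
Backdoor paths from V8 to V1:
  P1: V8 <- V4 -> V7 -> V1
  P2: V8 <- V2 -> V1
  P3: V8 <- V7 -> V1
The empty set is not sufficient: P1 (V8 <- V4 -> V7 -> V1) has no collider blocking it and no conditioned non-collider, so it is open.
Try {V2, V7}:
  P1: blocked at chain node V7 ∈ conditioning set.
  P2: blocked at fork node V2 ∈ conditioning set.
  P3: blocked at fork node V7 ∈ conditioning set.
{V2, V7} contains no descendant of V8 and blocks every backdoor path.
Every element of {V2, V7} is needed (dropping V2 leaves P2 open; dropping V7 leaves P1 open), so no proper subset is valid.
Among all size-2 subsets of the eligible variables, only {V2, V7} blocks every backdoor path, so it is the unique smallest valid adjustment set.

{V2, V7}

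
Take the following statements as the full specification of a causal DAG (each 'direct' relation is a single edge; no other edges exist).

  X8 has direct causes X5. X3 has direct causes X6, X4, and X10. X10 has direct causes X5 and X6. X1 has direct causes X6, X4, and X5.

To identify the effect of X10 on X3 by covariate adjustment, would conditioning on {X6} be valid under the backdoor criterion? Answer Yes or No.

Yes

Backdoor paths from X10 to X3 (paths whose first edge points into X10):
  P1: X10 <- X5 -> X1 <- X4 -> X3
  P2: X10 <- X5 -> X1 <- X6 -> X3
  P3: X10 <- X6 -> X3
  P4: X10 <- X6 -> X1 <- X4 -> X3
Condition 1 (no descendant of X10 in the set): holds — descendants of X10 are {X3}; none are in {X6}.
Condition 2 (every backdoor path blocked by {X6}):
  P1: blocked at collider X1 (neither it nor any descendant is in the conditioning set).
  P2: blocked at collider X1 (neither it nor any descendant is in the conditioning set).
  P3: blocked at fork node X6 ∈ conditioning set.
  P4: blocked at fork node X6 ∈ conditioning set.
{X6} satisfies the backdoor criterion.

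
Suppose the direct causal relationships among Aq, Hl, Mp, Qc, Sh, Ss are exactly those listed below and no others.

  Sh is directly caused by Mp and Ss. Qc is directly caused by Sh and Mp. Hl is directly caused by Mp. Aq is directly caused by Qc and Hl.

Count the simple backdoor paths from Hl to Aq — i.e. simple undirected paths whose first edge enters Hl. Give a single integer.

2

A backdoor path from Hl to Aq is any simple undirected path whose first edge points into Hl (i.e. leaves Hl via a parent).
Parents of Hl: {Mp}.
Enumerating:
  P1: Hl <- Mp -> Sh -> Qc -> Aq
  P2: Hl <- Mp -> Qc -> Aq
That exhausts the simple backdoor paths. Count: 2.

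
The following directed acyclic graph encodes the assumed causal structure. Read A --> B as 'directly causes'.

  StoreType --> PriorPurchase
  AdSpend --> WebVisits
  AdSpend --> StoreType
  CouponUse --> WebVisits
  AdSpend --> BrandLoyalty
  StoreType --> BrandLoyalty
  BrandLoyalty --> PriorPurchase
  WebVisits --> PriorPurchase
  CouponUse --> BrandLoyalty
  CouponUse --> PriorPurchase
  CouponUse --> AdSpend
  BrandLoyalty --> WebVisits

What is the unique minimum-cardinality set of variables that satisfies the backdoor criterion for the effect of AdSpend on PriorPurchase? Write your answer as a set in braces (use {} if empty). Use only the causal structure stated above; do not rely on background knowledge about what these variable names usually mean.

{CouponUse}

Variables eligible for adjustment (non-descendants of AdSpend, excluding AdSpend and PriorPurchase): {CouponUse}.
Backdoor paths from AdSpend to PriorPurchase:
  P1: AdSpend <- CouponUse -> BrandLoyalty <- StoreType -> PriorPurchase
  P2: AdSpend <- CouponUse -> BrandLoyalty -> WebVisits -> PriorPurchase
  P3: AdSpend <- CouponUse -> BrandLoyalty -> PriorPurchase
  P4: AdSpend <- CouponUse -> WebVisits <- BrandLoyalty <- StoreType -> PriorPurchase
  P5: AdSpend <- CouponUse -> WebVisits <- BrandLoyalty -> PriorPurchase
  P6: AdSpend <- CouponUse -> WebVisits -> PriorPurchase
  P7: AdSpend <- CouponUse -> PriorPurchase
The empty set is not sufficient: P2 (AdSpend <- CouponUse -> BrandLoyalty -> WebVisits -> PriorPurchase) has no collider blocking it and no conditioned non-collider, so it is open.
Try {CouponUse}:
  P1: blocked at fork node CouponUse ∈ conditioning set.
  P2: blocked at fork node CouponUse ∈ conditioning set.
  P3: blocked at fork node CouponUse ∈ conditioning set.
  P4: blocked at fork node CouponUse ∈ conditioning set.
  P5: blocked at fork node CouponUse ∈ conditioning set.
  P6: blocked at fork node CouponUse ∈ conditioning set.
  P7: blocked at fork node CouponUse ∈ conditioning set.
{CouponUse} contains no descendant of AdSpend and blocks every backdoor path.
{CouponUse} is the unique smallest valid adjustment set.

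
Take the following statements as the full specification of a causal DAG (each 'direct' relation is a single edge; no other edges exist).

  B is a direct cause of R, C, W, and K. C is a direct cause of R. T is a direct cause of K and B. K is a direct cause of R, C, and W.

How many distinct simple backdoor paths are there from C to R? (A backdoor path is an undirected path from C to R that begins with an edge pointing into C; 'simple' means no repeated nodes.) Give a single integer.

A backdoor path from C to R is any simple undirected path whose first edge points into C (i.e. leaves C via a parent).
Parents of C: {B, K}.
Enumerating:
  P1: C <- B <- T -> K -> R
  P2: C <- B -> K -> R
  P3: C <- B -> W <- K -> R
  P4: C <- B -> R
  P5: C <- K <- T -> B -> R
  P6: C <- K <- B -> R
  P7: C <- K -> W <- B -> R
  P8: C <- K -> R
That exhausts the simple backdoor paths. Count: 8.

8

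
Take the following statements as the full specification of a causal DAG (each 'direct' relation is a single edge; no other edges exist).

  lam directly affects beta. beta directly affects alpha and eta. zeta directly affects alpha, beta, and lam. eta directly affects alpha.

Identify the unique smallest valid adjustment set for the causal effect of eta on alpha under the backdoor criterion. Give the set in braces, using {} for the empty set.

{beta}

Variables eligible for adjustment (non-descendants of eta, excluding eta and alpha): {beta, lam, zeta}.
Backdoor paths from eta to alpha:
  P1: eta <- beta <- zeta -> alpha
  P2: eta <- beta <- lam <- zeta -> alpha
  P3: eta <- beta -> alpha
The empty set is not sufficient: P1 (eta <- beta <- zeta -> alpha) has no collider blocking it and no conditioned non-collider, so it is open.
Try {beta}:
  P1: blocked at chain node beta ∈ conditioning set.
  P2: blocked at chain node beta ∈ conditioning set.
  P3: blocked at fork node beta ∈ conditioning set.
{beta} contains no descendant of eta and blocks every backdoor path.
No other singleton works — e.g. {zeta} leaves P3 open — so {beta} is the unique smallest valid adjustment set.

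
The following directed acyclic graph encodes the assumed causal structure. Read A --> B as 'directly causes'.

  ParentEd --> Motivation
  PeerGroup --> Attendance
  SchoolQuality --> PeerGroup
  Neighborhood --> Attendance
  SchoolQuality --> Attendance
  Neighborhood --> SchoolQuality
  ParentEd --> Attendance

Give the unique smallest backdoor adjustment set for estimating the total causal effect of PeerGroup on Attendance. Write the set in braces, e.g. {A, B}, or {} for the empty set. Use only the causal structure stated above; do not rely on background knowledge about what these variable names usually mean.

{SchoolQuality}

Variables eligible for adjustment (non-descendants of PeerGroup, excluding PeerGroup and Attendance): {Motivation, Neighborhood, ParentEd, SchoolQuality}.
Backdoor paths from PeerGroup to Attendance:
  P1: PeerGroup <- SchoolQuality <- Neighborhood -> Attendance
  P2: PeerGroup <- SchoolQuality -> Attendance
The empty set is not sufficient: P1 (PeerGroup <- SchoolQuality <- Neighborhood -> Attendance) has no collider blocking it and no conditioned non-collider, so it is open.
Try {SchoolQuality}:
  P1: blocked at chain node SchoolQuality ∈ conditioning set.
  P2: blocked at fork node SchoolQuality ∈ conditioning set.
{SchoolQuality} contains no descendant of PeerGroup and blocks every backdoor path.
No other singleton works — e.g. {Neighborhood} leaves P2 open — so {SchoolQuality} is the unique smallest valid adjustment set.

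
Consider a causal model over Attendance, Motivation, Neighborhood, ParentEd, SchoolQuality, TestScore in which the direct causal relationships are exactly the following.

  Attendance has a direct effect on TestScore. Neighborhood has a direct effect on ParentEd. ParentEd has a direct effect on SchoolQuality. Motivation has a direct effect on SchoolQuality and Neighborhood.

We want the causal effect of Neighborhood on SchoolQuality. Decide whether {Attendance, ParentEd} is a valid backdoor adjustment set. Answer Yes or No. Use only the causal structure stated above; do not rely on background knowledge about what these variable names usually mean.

Backdoor paths from Neighborhood to SchoolQuality (paths whose first edge points into Neighborhood):
  P1: Neighborhood <- Motivation -> SchoolQuality
Condition 1 (no descendant of Neighborhood in the set): FAILS — ParentEd is a descendant of Neighborhood.
Condition 2 (every backdoor path blocked by {Attendance, ParentEd}):
  P1: open — no interior node is in the conditioning set.
{Attendance, ParentEd} does not satisfy the backdoor criterion.

No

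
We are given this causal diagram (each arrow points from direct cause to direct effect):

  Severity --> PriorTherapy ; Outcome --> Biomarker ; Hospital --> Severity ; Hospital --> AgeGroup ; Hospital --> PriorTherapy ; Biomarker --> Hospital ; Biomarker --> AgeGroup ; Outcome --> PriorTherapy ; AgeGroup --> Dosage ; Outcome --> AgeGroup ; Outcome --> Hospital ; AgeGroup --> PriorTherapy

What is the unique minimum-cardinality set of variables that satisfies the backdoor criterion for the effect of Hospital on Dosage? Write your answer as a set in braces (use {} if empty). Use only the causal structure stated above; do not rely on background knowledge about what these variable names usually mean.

{Biomarker, Outcome}

Variables eligible for adjustment (non-descendants of Hospital, excluding Hospital and Dosage): {Biomarker, Outcome}.
Backdoor paths from Hospital to Dosage:
  P1: Hospital <- Outcome -> Biomarker -> AgeGroup -> Dosage
  P2: Hospital <- Outcome -> AgeGroup -> Dosage
  P3: Hospital <- Outcome -> PriorTherapy <- AgeGroup -> Dosage
  P4: Hospital <- Biomarker <- Outcome -> AgeGroup -> Dosage
  P5: Hospital <- Biomarker <- Outcome -> PriorTherapy <- AgeGroup -> Dosage
  P6: Hospital <- Biomarker -> AgeGroup -> Dosage
The empty set is not sufficient: P1 (Hospital <- Outcome -> Biomarker -> AgeGroup -> Dosage) has no collider blocking it and no conditioned non-collider, so it is open.
Try {Biomarker, Outcome}:
  P1: blocked at fork node Outcome ∈ conditioning set.
  P2: blocked at fork node Outcome ∈ conditioning set.
  P3: blocked at fork node Outcome ∈ conditioning set.
  P4: blocked at chain node Biomarker ∈ conditioning set.
  P5: blocked at chain node Biomarker ∈ conditioning set.
  P6: blocked at fork node Biomarker ∈ conditioning set.
{Biomarker, Outcome} contains no descendant of Hospital and blocks every backdoor path.
Every element of {Biomarker, Outcome} is needed (dropping Biomarker leaves P6 open; dropping Outcome leaves P2 open), so no proper subset is valid.
Among all size-2 subsets of the eligible variables, only {Biomarker, Outcome} blocks every backdoor path, so it is the unique smallest valid adjustment set.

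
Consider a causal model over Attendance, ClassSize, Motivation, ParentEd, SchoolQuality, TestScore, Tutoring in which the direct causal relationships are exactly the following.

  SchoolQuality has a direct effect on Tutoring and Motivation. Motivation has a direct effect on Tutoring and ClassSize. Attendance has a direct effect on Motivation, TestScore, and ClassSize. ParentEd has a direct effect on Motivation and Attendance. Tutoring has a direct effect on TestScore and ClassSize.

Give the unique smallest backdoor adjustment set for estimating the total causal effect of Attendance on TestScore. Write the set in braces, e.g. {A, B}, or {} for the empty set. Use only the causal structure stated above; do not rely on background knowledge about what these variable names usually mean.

{ParentEd}

Variables eligible for adjustment (non-descendants of Attendance, excluding Attendance and TestScore): {ParentEd, SchoolQuality}.
Backdoor paths from Attendance to TestScore:
  P1: Attendance <- ParentEd -> Motivation <- SchoolQuality -> Tutoring -> TestScore
  P2: Attendance <- ParentEd -> Motivation -> Tutoring -> TestScore
  P3: Attendance <- ParentEd -> Motivation -> ClassSize <- Tutoring -> TestScore
The empty set is not sufficient: P2 (Attendance <- ParentEd -> Motivation -> Tutoring -> TestScore) has no collider blocking it and no conditioned non-collider, so it is open.
Try {ParentEd}:
  P1: blocked at fork node ParentEd ∈ conditioning set.
  P2: blocked at fork node ParentEd ∈ conditioning set.
  P3: blocked at fork node ParentEd ∈ conditioning set.
{ParentEd} contains no descendant of Attendance and blocks every backdoor path.
No other singleton works — e.g. {SchoolQuality} leaves P2 open — so {ParentEd} is the unique smallest valid adjustment set.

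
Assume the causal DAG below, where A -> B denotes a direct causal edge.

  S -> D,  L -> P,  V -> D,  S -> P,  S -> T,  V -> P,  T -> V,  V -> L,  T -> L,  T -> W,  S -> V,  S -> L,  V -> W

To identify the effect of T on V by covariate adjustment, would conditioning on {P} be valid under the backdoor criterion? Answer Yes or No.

Backdoor paths from T to V (paths whose first edge points into T):
  P1: T <- S -> V
  P2: T <- S -> D <- V
  P3: T <- S -> L <- V
  P4: T <- S -> L -> P <- V
  P5: T <- S -> P <- V
  P6: T <- S -> P <- L <- V
Condition 1 (no descendant of T in the set): FAILS — P is a descendant of T.
Condition 2 (every backdoor path blocked by {P}):
  P1: open — no interior node is in the conditioning set.
  P2: blocked at collider D (neither it nor any descendant is in the conditioning set).
  P3: open — collider(s) L are conditioned on (or have a conditioned descendant) and no non-collider on the path is in the set.
  P4: open — collider(s) P are conditioned on (or have a conditioned descendant) and no non-collider on the path is in the set.
  P5: open — collider(s) P are conditioned on (or have a conditioned descendant) and no non-collider on the path is in the set.
  P6: open — collider(s) P are conditioned on (or have a conditioned descendant) and no non-collider on the path is in the set.
{P} does not satisfy the backdoor criterion.

No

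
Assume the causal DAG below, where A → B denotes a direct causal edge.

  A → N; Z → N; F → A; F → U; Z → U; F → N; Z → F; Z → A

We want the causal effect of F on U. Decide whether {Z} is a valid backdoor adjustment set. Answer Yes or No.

Yes

Backdoor paths from F to U (paths whose first edge points into F):
  P1: F <- Z -> U
Condition 1 (no descendant of F in the set): holds — descendants of F are {A, N, U}; none are in {Z}.
Condition 2 (every backdoor path blocked by {Z}):
  P1: blocked at fork node Z ∈ conditioning set.
{Z} satisfies the backdoor criterion.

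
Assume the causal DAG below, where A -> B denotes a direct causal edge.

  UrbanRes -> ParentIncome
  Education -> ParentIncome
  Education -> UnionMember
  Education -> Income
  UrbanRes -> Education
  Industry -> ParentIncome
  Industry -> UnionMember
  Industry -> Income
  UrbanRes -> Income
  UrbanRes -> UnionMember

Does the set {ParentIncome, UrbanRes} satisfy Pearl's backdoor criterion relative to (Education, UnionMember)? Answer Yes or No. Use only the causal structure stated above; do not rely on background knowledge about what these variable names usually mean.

Backdoor paths from Education to UnionMember (paths whose first edge points into Education):
  P1: Education <- UrbanRes -> Income <- Industry -> UnionMember
  P2: Education <- UrbanRes -> ParentIncome <- Industry -> UnionMember
  P3: Education <- UrbanRes -> UnionMember
Condition 1 (no descendant of Education in the set): FAILS — ParentIncome is a descendant of Education.
Condition 2 (every backdoor path blocked by {ParentIncome, UrbanRes}):
  P1: blocked at fork node UrbanRes ∈ conditioning set.
  P2: blocked at fork node UrbanRes ∈ conditioning set.
  P3: blocked at fork node UrbanRes ∈ conditioning set.
{ParentIncome, UrbanRes} does not satisfy the backdoor criterion.

No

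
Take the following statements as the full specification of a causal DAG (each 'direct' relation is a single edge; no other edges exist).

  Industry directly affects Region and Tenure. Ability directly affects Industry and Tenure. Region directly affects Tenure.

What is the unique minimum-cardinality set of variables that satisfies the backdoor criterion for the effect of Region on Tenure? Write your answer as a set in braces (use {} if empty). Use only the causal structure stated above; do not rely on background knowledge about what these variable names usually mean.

Variables eligible for adjustment (non-descendants of Region, excluding Region and Tenure): {Ability, Industry}.
Backdoor paths from Region to Tenure:
  P1: Region <- Industry <- Ability -> Tenure
  P2: Region <- Industry -> Tenure
The empty set is not sufficient: P1 (Region <- Industry <- Ability -> Tenure) has no collider blocking it and no conditioned non-collider, so it is open.
Try {Industry}:
  P1: blocked at chain node Industry ∈ conditioning set.
  P2: blocked at fork node Industry ∈ conditioning set.
{Industry} contains no descendant of Region and blocks every backdoor path.
No other singleton works — e.g. {Ability} leaves P2 open — so {Industry} is the unique smallest valid adjustment set.

{Industry}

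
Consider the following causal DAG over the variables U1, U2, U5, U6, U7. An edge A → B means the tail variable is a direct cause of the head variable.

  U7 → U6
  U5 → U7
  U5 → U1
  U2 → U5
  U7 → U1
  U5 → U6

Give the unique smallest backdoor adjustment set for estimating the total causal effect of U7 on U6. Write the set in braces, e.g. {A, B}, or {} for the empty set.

Variables eligible for adjustment (non-descendants of U7, excluding U7 and U6): {U2, U5}.
Backdoor paths from U7 to U6:
  P1: U7 <- U5 -> U6
The empty set is not sufficient: P1 (U7 <- U5 -> U6) has no collider blocking it and no conditioned non-collider, so it is open.
Try {U5}:
  P1: blocked at fork node U5 ∈ conditioning set.
{U5} contains no descendant of U7 and blocks every backdoor path.
No other singleton works — e.g. {U2} leaves P1 open — so {U5} is the unique smallest valid adjustment set.

{U5}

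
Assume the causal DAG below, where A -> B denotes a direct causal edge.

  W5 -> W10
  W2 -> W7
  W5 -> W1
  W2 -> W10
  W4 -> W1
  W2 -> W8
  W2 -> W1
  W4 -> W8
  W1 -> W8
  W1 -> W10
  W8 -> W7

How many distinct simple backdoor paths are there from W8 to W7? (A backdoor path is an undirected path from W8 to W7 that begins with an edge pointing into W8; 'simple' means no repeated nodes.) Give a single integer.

A backdoor path from W8 to W7 is any simple undirected path whose first edge points into W8 (i.e. leaves W8 via a parent).
Parents of W8: {W1, W2, W4}.
Enumerating:
  P1: W8 <- W2 -> W7
  P2: W8 <- W4 -> W1 <- W2 -> W7
  P3: W8 <- W4 -> W1 <- W5 -> W10 <- W2 -> W7
  P4: W8 <- W4 -> W1 -> W10 <- W2 -> W7
  P5: W8 <- W1 <- W2 -> W7
  P6: W8 <- W1 <- W5 -> W10 <- W2 -> W7
  P7: W8 <- W1 -> W10 <- W2 -> W7
That exhausts the simple backdoor paths. Count: 7.

7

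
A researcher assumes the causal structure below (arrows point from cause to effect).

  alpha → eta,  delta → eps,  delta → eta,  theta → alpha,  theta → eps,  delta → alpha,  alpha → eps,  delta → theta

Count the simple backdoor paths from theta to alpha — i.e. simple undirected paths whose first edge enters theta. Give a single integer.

3

A backdoor path from theta to alpha is any simple undirected path whose first edge points into theta (i.e. leaves theta via a parent).
Parents of theta: {delta}.
Enumerating:
  P1: theta <- delta -> alpha
  P2: theta <- delta -> eta <- alpha
  P3: theta <- delta -> eps <- alpha
That exhausts the simple backdoor paths. Count: 3.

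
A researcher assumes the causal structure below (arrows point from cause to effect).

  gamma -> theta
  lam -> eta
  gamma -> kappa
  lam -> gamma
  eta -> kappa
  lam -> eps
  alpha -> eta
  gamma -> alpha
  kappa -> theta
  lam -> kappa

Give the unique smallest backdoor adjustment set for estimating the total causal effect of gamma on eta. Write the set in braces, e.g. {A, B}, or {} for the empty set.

Variables eligible for adjustment (non-descendants of gamma, excluding gamma and eta): {eps, lam}.
Backdoor paths from gamma to eta:
  P1: gamma <- lam -> eta
  P2: gamma <- lam -> kappa <- eta
The empty set is not sufficient: P1 (gamma <- lam -> eta) has no collider blocking it and no conditioned non-collider, so it is open.
Try {lam}:
  P1: blocked at fork node lam ∈ conditioning set.
  P2: blocked at fork node lam ∈ conditioning set.
{lam} contains no descendant of gamma and blocks every backdoor path.
No other singleton works — e.g. {eps} leaves P1 open — so {lam} is the unique smallest valid adjustment set.

{lam}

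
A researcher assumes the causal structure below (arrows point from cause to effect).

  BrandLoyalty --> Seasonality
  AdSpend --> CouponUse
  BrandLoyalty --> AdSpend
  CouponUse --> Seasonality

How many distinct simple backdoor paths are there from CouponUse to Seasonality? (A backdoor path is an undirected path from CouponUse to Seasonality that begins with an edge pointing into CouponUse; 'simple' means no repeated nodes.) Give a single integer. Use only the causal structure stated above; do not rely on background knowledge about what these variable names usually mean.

A backdoor path from CouponUse to Seasonality is any simple undirected path whose first edge points into CouponUse (i.e. leaves CouponUse via a parent).
Parents of CouponUse: {AdSpend}.
Enumerating:
  P1: CouponUse <- AdSpend <- BrandLoyalty -> Seasonality
That exhausts the simple backdoor paths. Count: 1.

1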